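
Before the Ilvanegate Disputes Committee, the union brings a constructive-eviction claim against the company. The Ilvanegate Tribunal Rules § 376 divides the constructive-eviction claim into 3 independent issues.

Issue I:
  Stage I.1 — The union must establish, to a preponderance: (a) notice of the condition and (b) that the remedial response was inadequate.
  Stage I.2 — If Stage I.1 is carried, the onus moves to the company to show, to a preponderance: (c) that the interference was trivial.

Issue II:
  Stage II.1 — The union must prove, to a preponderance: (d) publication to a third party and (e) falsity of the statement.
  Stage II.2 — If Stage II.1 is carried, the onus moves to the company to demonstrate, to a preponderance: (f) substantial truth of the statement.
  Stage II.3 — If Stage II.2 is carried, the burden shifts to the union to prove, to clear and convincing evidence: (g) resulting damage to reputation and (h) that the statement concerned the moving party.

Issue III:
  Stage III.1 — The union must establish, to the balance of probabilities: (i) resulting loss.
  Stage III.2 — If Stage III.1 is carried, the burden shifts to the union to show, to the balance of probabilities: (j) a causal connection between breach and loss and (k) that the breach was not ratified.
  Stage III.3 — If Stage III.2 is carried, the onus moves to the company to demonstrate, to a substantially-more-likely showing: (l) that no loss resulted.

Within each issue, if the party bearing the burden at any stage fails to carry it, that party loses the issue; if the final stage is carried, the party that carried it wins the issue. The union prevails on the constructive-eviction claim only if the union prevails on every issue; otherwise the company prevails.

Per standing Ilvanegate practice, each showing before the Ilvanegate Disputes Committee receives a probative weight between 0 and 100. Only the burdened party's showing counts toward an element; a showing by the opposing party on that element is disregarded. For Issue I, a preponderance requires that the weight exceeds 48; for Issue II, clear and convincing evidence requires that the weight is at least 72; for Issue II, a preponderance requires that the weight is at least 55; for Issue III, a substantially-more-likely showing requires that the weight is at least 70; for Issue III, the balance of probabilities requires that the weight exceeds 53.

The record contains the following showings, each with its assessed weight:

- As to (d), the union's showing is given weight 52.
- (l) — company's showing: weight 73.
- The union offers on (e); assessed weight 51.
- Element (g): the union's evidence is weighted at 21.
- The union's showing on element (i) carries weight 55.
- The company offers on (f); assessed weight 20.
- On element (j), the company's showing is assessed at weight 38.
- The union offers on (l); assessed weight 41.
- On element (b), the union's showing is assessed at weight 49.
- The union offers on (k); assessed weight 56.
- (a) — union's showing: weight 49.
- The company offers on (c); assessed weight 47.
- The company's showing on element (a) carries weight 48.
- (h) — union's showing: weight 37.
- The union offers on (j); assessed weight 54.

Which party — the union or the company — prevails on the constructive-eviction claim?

company

— Issue I —
At Stage I.1 the union must meet a preponderance (weight exceeds 48): on (a) the weight is 49 (the company's 48 is given no effect), > 48, so (a) meets the standard; on (b) the weight is 49, > 48, so (b) meets the standard.
  Stage I.1 is satisfied; the onus moves to the company.
At Stage I.2 the company must meet a preponderance (weight exceeds 48): on (c) the weight is 47, ≤ 48, so (c) does not meet the standard.
  Stage I.2 not carried; the company fails its burden.
So the union prevails on this issue.
— Issue II —
At Stage II.1 the union must meet a preponderance (weight is at least 55): on (d) the weight is 52, which does not reach 55, so (d) does not meet the standard; on (e) the weight is 51, which does not reach 55, so (e) does not meet the standard.
  Stage II.1 not carried; the union fails its burden.
The company prevails on this issue.
— Issue III —
Stage III.1 (union, the balance of probabilities, weight exceeds 53): (i) 55 > 53 — meets.
  All elements met. The union retains the burden for Stage III.2.
Stage III.2 (union, the balance of probabilities, weight exceeds 53): (j) 54 (company's 38 disregarded) > 53 — meets; (k) 56 > 53 — meets.
  Stage III.2 is satisfied; the onus moves to the company.
Stage III.3 (company, a substantially-more-likely showing, weight is at least 70): (l) 73 (union's 41 disregarded) ≥ 70 — meets.
  Stage III.3 carried; the final stage is satisfied.
With every stage satisfied, the company prevails on this issue.
Per-issue: Issue I → union; Issue II → company; Issue III → company. The union must prevail on every issue; overall, the company prevails.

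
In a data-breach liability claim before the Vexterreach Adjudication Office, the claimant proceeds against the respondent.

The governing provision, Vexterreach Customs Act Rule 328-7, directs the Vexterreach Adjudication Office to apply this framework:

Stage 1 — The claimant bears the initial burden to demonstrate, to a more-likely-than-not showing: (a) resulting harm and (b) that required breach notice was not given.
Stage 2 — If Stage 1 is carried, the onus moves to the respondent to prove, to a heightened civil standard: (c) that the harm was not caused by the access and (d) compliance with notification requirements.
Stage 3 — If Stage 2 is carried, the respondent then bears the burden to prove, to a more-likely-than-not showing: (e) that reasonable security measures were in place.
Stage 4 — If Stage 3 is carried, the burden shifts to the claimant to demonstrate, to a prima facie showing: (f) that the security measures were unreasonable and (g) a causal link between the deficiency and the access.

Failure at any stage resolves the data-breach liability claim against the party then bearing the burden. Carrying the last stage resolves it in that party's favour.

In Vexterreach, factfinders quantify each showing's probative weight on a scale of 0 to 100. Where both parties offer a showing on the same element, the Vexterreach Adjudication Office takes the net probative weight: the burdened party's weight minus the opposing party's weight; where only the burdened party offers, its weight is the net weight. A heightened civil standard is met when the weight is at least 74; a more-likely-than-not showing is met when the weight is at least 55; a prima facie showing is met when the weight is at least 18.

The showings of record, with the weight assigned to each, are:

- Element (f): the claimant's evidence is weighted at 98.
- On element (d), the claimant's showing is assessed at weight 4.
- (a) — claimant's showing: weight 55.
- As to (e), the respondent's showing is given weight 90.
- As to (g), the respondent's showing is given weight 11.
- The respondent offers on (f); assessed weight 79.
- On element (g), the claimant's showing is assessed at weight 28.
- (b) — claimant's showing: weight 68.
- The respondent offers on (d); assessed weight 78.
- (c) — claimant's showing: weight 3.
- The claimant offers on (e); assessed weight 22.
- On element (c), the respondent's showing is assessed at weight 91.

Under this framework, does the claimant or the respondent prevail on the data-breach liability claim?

respondent

Stage 1 (claimant, a more-likely-than-not showing, weight is at least 55): (a) 55 ≥ 55 — meets; (b) 68 ≥ 55 — meets.
  All elements met. The burden passes to the respondent.
Stage 2 (respondent, a heightened civil standard, weight is at least 74): (c) net 91−3=88 ≥ 74 — meets; (d) net 78−4=74 ≥ 74 — meets.
  All elements met. The respondent retains the burden for Stage 3.
Stage 3 (respondent, a more-likely-than-not showing, weight is at least 55): (e) net 90−22=68 ≥ 55 — meets.
  The respondent carries Stage 3; the claimant now bears the burden.
Stage 4 (claimant, a prima facie showing, weight is at least 18): (f) net 98−79=19 ≥ 18 — meets; (g) net 28−11=17 < 18 — fails.
  The claimant does not carry Stage 4.
The analysis ends at Stage 4; the respondent prevails.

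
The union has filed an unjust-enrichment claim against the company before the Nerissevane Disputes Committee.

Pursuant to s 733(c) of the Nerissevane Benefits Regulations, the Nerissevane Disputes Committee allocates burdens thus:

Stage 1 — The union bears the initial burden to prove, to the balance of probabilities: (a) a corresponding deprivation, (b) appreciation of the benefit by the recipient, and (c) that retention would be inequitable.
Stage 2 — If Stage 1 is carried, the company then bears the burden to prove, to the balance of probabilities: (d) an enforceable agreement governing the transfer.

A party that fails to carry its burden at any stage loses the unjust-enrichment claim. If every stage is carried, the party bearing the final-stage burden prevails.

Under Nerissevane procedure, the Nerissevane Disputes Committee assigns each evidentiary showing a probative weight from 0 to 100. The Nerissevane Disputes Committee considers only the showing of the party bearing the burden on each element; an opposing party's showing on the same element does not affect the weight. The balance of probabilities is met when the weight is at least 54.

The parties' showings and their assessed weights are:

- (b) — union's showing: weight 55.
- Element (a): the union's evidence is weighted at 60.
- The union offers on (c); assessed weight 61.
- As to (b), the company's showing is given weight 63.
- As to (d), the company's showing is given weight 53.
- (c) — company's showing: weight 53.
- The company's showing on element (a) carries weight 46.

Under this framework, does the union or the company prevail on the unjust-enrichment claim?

Stage 1 — burden on union; standard: the balance of probabilities (weight is at least 54).
    (a): 60 (company's 46 disregarded) ≥ 54 [met]
    (b): 55 (company's 63 disregarded) ≥ 54 [met]
    (c): 61 (company's 53 disregarded) ≥ 54 [met]
  Stage 1 is satisfied; the onus moves to the company.
Stage 2 — burden on company; standard: the balance of probabilities (weight is at least 54).
    (d): 53 < 54 [not met]
  Not every element is met, so the company fails to carry Stage 2.
So the union prevails.

union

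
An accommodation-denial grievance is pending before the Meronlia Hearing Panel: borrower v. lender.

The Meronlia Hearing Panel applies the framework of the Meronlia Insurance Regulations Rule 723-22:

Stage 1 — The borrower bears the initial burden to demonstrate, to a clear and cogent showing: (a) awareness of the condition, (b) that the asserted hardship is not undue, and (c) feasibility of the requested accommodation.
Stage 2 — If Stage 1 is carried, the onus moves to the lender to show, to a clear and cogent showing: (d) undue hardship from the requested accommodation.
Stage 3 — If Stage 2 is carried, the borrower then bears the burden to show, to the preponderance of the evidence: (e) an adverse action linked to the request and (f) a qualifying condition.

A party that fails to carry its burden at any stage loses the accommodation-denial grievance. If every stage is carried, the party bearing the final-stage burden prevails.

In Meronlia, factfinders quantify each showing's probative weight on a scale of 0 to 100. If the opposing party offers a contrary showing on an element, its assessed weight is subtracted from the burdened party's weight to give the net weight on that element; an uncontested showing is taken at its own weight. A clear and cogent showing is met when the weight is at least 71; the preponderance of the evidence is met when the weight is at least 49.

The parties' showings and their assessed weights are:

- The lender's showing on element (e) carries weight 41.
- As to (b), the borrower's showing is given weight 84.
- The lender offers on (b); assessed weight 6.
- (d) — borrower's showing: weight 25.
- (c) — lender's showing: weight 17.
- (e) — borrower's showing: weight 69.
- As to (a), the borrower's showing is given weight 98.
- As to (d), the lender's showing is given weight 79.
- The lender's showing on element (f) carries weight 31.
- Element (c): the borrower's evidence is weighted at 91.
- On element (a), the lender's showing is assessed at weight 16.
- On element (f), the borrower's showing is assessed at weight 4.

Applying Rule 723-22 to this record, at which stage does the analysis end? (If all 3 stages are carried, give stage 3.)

At Stage 1 the borrower must meet a clear and cogent showing (weight is at least 71): on (a) the weight is 98 less the opposing 16 gives net 82, ≥ 71, so (a) meets the standard; on (b) the weight is 84 less the opposing 6 gives net 78, which does reach 71, so (b) meets the standard; on (c) the weight is 91 less the opposing 17 gives net 74, which does reach 71, so (c) meets the standard.
  All elements met. The burden passes to the lender.
At Stage 2 the lender must meet a clear and cogent showing (weight is at least 71): on (d) the weight is 79 less the opposing 25 gives net 54, which does not reach 71, so (d) does not meet the standard.
  Not every element is met, so the lender fails to carry Stage 2.
So the borrower prevails.

stage 2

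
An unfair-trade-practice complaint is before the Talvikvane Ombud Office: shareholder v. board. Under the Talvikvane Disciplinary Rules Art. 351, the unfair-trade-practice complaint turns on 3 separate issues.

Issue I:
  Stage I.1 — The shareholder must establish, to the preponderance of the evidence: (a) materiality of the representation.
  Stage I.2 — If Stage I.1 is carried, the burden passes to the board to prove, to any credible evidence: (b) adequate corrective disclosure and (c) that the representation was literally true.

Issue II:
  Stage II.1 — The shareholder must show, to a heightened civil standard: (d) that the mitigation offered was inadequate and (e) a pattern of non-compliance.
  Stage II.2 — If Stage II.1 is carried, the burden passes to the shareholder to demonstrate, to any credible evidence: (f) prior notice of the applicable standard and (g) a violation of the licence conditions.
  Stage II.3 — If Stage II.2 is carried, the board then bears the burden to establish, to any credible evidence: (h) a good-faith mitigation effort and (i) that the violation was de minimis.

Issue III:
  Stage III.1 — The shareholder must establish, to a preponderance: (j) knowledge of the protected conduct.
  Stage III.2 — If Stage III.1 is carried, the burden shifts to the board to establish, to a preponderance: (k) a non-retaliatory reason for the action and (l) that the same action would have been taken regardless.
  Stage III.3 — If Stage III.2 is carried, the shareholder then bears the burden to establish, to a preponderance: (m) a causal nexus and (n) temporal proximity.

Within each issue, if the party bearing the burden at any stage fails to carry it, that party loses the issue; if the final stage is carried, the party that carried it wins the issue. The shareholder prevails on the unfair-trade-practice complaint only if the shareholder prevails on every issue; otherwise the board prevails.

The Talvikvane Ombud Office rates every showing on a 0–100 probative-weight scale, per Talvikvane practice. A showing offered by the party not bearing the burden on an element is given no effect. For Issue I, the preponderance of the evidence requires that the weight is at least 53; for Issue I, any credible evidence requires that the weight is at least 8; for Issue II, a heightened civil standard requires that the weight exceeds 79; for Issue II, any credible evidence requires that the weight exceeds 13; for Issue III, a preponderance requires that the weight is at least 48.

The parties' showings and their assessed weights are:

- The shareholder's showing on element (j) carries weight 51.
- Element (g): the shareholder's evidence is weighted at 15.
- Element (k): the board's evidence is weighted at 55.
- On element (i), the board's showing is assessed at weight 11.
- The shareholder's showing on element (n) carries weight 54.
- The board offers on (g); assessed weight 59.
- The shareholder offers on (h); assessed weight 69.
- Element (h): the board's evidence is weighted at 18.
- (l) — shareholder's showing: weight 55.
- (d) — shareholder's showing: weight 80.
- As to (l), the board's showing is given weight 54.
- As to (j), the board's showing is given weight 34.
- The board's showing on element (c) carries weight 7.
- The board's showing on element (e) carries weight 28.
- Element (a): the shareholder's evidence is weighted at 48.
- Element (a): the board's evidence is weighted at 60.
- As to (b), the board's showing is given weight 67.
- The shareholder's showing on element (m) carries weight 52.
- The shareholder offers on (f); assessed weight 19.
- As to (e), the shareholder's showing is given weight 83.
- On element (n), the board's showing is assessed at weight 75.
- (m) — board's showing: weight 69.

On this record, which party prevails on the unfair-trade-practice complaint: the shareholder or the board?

board

— Issue I —
Stage I.1 — burden on shareholder; standard: the preponderance of the evidence (weight is at least 53).
    (a): 48 (board's 60 disregarded) < 53 [not met]
  The shareholder does not carry Stage I.1.
So the board prevails on this issue.
— Issue II —
Stage II.1 (shareholder, a heightened civil standard, weight exceeds 79): (d) 80 > 79 — meets; (e) 83 (board's 28 disregarded) > 79 — meets.
  Stage II.1 carried; the burden remains with the shareholder.
Stage II.2 (shareholder, any credible evidence, weight exceeds 13): (f) 19 > 13 — meets; (g) 15 (board's 59 disregarded) > 13 — meets.
  Stage II.2 carried; the burden shifts to the board.
Stage II.3 (board, any credible evidence, weight exceeds 13): (h) 18 (shareholder's 69 disregarded) > 13 — meets; (i) 11 ≤ 13 — fails.
  Not every element is met, so the board fails to carry Stage II.3.
The shareholder prevails on this issue.
— Issue III —
At Stage III.1 the shareholder must meet a preponderance (weight is at least 48): on (j) the weight is 51 (the board's 34 is given no effect), which does reach 48, so (j) meets the standard.
  Stage III.1 is satisfied; the onus moves to the board.
At Stage III.2 the board must meet a preponderance (weight is at least 48): on (k) the weight is 55, which does reach 48, so (k) meets the standard; on (l) the weight is 54 (the shareholder's 55 is given no effect), ≥ 48, so (l) meets the standard.
  Stage III.2 is satisfied; the onus moves to the shareholder.
At Stage III.3 the shareholder must meet a preponderance (weight is at least 48): on (m) the weight is 52 (the board's 69 is given no effect), ≥ 48, so (m) meets the standard; on (n) the weight is 54 (the board's 75 is given no effect), ≥ 48, so (n) meets the standard.
  Stage III.3 carried; the final stage is satisfied.
Every stage carried; the shareholder prevails on this issue.
Per-issue: Issue I → board; Issue II → shareholder; Issue III → shareholder. The shareholder must prevail on every issue; overall, the board prevails.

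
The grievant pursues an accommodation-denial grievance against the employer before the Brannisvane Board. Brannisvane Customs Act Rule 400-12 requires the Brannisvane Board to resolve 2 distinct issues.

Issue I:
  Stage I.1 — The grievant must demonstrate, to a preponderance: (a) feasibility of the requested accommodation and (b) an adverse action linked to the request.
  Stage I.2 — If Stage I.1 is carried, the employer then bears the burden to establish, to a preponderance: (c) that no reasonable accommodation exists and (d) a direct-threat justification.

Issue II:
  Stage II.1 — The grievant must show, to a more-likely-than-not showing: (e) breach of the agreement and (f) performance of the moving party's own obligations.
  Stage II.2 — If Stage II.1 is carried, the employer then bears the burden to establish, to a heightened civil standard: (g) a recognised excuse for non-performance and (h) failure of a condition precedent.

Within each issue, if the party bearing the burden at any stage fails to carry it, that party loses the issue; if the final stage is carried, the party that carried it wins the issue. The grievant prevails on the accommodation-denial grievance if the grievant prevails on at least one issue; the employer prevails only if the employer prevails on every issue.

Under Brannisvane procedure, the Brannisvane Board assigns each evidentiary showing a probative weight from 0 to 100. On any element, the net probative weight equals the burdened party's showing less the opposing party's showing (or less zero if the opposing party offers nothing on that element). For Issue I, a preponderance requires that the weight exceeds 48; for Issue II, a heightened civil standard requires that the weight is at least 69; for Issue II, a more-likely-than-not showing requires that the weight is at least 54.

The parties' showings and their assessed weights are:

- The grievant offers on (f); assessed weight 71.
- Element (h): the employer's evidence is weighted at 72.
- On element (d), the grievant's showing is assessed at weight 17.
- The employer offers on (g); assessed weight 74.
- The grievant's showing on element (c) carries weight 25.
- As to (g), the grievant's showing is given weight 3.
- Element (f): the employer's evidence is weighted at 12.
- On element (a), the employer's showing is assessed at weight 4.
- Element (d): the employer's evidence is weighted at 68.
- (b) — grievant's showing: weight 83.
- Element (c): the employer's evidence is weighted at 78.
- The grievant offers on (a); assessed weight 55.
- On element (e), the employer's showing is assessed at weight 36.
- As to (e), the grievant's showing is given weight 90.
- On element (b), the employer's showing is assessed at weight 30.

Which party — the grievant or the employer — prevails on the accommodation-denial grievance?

employer

— Issue I —
At Stage I.1 the grievant must meet a preponderance (weight exceeds 48): on (a) the weight is 55 less the opposing 4 gives net 51, which does exceed 48, so (a) meets the standard; on (b) the weight is 83 less the opposing 30 gives net 53, which does exceed 48, so (b) meets the standard.
  All elements met. The burden passes to the employer.
At Stage I.2 the employer must meet a preponderance (weight exceeds 48): on (c) the weight is 78 less the opposing 25 gives net 53, which does exceed 48, so (c) meets the standard; on (d) the weight is 68 less the opposing 17 gives net 51, > 48, so (d) meets the standard.
  All elements met at the final stage.
With every stage satisfied, the employer prevails on this issue.
— Issue II —
At Stage II.1 the grievant must meet a more-likely-than-not showing (weight is at least 54): on (e) the weight is 90 less the opposing 36 gives net 54, ≥ 54, so (e) meets the standard; on (f) the weight is 71 less the opposing 12 gives net 59, ≥ 54, so (f) meets the standard.
  The grievant carries Stage II.1; the employer now bears the burden.
At Stage II.2 the employer must meet a heightened civil standard (weight is at least 69): on (g) the weight is 74 less the opposing 3 gives net 71, ≥ 69, so (g) meets the standard; on (h) the weight is 72, ≥ 69, so (h) meets the standard.
  All elements met at the final stage.
Every stage carried; the employer prevails on this issue.
Per-issue: Issue I → employer; Issue II → employer. The grievant must prevail on at least one issue; overall, the employer prevails.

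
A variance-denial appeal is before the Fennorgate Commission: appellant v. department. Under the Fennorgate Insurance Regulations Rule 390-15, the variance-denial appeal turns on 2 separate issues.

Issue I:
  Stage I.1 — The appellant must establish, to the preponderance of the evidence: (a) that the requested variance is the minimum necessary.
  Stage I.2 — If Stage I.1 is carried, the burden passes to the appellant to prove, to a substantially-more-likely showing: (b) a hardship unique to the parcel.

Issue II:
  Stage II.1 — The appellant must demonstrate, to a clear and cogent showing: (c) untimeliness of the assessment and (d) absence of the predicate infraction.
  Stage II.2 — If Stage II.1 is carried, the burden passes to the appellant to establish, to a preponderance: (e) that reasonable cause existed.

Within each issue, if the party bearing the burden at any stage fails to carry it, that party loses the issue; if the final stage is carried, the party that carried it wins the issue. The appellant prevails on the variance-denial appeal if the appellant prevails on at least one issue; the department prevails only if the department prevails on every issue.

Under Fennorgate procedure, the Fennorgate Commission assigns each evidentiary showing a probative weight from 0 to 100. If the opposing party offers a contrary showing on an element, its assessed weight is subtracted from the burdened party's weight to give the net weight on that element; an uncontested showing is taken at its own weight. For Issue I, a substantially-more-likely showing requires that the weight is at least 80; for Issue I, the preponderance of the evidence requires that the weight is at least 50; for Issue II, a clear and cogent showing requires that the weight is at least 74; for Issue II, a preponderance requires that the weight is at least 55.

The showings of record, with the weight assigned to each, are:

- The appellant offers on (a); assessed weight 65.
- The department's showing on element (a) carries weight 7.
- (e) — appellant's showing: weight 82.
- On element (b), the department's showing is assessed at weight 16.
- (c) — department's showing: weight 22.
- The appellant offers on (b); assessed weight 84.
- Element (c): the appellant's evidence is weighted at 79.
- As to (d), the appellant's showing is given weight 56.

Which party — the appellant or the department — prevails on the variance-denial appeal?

department

— Issue I —
Stage I.1 (appellant, the preponderance of the evidence, weight is at least 50): (a) net 65−7=58 ≥ 50 — meets.
  All elements met. The appellant retains the burden for Stage I.2.
Stage I.2 (appellant, a substantially-more-likely showing, weight is at least 80): (b) net 84−16=68 < 80 — fails.
  Stage I.2 not carried; the appellant fails its burden.
The department prevails on this issue.
— Issue II —
At Stage II.1 the appellant must meet a clear and cogent showing (weight is at least 74): on (c) the weight is 79 less the opposing 22 gives net 57, < 74, so (c) does not meet the standard; on (d) the weight is 56, which does not reach 74, so (d) does not meet the standard.
  Stage II.1 not carried; the appellant fails its burden.
The department prevails on this issue.
Per-issue: Issue I → department; Issue II → department. The appellant must prevail on at least one issue; overall, the department prevails.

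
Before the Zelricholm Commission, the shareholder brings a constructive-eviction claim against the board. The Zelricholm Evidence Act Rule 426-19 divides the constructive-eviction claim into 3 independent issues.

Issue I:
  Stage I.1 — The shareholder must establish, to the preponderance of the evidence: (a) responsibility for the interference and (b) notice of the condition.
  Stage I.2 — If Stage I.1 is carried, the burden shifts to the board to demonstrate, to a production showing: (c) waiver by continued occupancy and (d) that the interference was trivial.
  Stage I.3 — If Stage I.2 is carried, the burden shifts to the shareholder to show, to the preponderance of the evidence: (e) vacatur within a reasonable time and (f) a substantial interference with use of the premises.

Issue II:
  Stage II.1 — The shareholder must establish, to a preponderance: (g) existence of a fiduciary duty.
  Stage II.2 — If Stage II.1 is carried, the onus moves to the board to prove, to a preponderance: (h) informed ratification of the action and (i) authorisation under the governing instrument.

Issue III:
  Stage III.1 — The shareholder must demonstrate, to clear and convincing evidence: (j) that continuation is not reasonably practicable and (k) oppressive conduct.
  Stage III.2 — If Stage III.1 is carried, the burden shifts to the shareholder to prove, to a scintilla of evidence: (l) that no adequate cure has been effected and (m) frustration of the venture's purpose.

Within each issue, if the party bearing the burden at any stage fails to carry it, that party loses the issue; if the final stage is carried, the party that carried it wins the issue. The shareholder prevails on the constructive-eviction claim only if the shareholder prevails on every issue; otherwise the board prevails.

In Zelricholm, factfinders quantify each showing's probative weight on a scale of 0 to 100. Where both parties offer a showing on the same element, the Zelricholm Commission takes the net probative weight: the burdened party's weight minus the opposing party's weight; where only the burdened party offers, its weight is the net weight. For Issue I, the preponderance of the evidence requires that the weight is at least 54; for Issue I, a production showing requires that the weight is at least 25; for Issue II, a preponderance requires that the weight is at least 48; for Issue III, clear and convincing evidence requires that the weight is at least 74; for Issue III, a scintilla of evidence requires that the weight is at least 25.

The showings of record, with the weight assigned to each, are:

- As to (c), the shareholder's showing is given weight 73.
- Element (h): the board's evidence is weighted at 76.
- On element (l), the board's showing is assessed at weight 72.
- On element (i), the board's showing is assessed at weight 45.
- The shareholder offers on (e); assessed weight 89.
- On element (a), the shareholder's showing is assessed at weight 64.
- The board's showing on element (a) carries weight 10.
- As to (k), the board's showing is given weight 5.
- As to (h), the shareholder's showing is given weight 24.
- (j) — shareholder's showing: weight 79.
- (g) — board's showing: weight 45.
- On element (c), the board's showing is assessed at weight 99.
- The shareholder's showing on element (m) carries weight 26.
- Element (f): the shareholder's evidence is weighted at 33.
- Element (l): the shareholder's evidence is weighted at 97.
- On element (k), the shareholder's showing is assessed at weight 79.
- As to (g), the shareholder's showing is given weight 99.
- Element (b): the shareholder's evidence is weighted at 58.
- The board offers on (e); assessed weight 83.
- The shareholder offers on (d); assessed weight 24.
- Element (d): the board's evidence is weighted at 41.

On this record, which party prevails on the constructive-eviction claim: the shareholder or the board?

— Issue I —
At Stage I.1 the shareholder must meet the preponderance of the evidence (weight is at least 54): on (a) the weight is 64 less the opposing 10 gives net 54, ≥ 54, so (a) meets the standard; on (b) the weight is 58, ≥ 54, so (b) meets the standard.
  Stage I.1 is satisfied; the onus moves to the board.
At Stage I.2 the board must meet a production showing (weight is at least 25): on (c) the weight is 99 less the opposing 73 gives net 26, ≥ 25, so (c) meets the standard; on (d) the weight is 41 less the opposing 24 gives net 17, which does not reach 25, so (d) does not meet the standard.
  Not every element is met, so the board fails to carry Stage I.2.
So the shareholder prevails on this issue.
— Issue II —
Stage II.1 — burden on shareholder; standard: a preponderance (weight is at least 48).
    (g): 99 − 45 = 54 ≥ 48 [met]
  Stage II.1 carried; the burden shifts to the board.
Stage II.2 — burden on board; standard: a preponderance (weight is at least 48).
    (h): 76 − 24 = 52 ≥ 48 [met]
    (i): 45 < 48 [not met]
  Not every element is met, so the board fails to carry Stage II.2.
The shareholder prevails on this issue.
— Issue III —
Stage III.1 (shareholder, clear and convincing evidence, weight is at least 74): (j) 79 ≥ 74 — meets; (k) net 79−5=74 ≥ 74 — meets.
  Stage III.1 is satisfied; the shareholder continues to bear the burden.
Stage III.2 (shareholder, a scintilla of evidence, weight is at least 25): (l) net 97−72=25 ≥ 25 — meets; (m) 26 ≥ 25 — meets.
  All elements met at the final stage.
With every stage satisfied, the shareholder prevails on this issue.
Per-issue: Issue I → shareholder; Issue II → shareholder; Issue III → shareholder. The shareholder must prevail on every issue; overall, the shareholder prevails.

shareholder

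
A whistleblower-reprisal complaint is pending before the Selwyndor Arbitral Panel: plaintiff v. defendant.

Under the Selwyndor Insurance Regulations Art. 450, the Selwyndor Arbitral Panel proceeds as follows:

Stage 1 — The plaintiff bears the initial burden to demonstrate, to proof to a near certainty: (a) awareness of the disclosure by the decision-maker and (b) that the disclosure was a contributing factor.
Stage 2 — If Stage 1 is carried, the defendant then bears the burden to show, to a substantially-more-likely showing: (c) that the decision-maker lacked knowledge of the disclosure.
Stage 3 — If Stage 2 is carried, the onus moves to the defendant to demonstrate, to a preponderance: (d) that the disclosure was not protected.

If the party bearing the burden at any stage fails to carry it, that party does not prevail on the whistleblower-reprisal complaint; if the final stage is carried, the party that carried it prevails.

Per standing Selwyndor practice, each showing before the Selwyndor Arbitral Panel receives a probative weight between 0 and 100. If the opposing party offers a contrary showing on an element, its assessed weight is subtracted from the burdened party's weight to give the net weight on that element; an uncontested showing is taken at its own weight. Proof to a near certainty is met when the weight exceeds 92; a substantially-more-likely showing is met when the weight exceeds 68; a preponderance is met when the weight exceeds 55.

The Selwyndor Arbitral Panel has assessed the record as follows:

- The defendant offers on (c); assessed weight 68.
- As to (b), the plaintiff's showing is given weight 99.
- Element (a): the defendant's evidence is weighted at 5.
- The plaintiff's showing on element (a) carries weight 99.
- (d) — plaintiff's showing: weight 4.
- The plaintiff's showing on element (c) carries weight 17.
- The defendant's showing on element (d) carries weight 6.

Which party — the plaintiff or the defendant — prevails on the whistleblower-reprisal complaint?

plaintiff

Stage 1 — burden on plaintiff; standard: proof to a near certainty (weight exceeds 92).
    (a): 99 − 5 = 94 > 92 [met]
    (b): 99 > 92 [met]
  All elements met. The burden passes to the defendant.
Stage 2 — burden on defendant; standard: a substantially-more-likely showing (weight exceeds 68).
    (c): 68 − 17 = 51 ≤ 68 [not met]
  Stage 2 not carried; the defendant fails its burden.
The analysis ends at Stage 2; the plaintiff prevails.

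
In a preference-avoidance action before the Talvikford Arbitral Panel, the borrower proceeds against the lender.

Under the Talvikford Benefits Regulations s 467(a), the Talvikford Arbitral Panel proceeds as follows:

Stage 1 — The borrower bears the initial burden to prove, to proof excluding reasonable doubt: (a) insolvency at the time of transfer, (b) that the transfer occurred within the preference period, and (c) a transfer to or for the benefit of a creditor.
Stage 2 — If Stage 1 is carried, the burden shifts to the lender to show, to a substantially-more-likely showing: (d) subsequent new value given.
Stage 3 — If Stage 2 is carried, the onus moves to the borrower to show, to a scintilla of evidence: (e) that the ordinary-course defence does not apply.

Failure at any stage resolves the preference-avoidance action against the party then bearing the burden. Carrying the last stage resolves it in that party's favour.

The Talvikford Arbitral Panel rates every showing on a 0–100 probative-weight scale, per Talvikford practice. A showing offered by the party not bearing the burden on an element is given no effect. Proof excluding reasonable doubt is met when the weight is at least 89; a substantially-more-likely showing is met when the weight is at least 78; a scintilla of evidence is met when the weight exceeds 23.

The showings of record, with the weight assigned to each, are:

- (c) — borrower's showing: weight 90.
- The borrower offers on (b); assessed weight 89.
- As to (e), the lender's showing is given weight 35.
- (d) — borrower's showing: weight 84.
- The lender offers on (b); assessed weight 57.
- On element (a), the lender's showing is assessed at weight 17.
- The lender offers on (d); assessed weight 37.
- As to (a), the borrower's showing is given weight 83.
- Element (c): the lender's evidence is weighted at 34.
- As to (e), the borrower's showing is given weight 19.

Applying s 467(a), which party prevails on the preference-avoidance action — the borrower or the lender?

Stage 1 (borrower, proof excluding reasonable doubt, weight is at least 89): (a) 83 (lender's 17 disregarded) < 89 — fails; (b) 89 (lender's 57 disregarded) ≥ 89 — meets; (c) 90 (lender's 34 disregarded) ≥ 89 — meets.
  The borrower does not carry Stage 1.
So the lender prevails.

lender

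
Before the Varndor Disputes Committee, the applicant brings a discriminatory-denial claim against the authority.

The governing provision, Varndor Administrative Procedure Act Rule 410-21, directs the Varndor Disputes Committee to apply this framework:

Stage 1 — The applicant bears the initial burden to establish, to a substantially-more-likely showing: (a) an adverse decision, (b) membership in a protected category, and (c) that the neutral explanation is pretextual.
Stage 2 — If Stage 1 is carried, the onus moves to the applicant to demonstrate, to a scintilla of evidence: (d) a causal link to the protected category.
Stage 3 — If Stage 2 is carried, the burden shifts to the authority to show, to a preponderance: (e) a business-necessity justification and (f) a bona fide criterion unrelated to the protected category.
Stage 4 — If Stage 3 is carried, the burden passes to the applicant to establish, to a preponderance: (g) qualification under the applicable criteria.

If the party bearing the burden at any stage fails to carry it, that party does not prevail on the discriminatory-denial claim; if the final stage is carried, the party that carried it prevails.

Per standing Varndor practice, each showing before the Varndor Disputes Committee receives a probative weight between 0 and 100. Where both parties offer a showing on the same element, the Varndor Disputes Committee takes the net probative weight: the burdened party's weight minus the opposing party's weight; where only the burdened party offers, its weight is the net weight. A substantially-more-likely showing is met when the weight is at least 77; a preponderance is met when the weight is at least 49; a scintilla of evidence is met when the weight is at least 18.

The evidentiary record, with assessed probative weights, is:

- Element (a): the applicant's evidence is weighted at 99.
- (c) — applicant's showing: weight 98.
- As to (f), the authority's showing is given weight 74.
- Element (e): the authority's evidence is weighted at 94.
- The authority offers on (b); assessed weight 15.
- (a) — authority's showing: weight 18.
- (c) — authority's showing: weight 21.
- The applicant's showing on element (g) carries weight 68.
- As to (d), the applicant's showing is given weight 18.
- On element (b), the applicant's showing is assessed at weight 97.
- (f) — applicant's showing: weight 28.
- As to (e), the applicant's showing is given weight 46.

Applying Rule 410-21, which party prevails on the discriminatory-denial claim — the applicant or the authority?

applicant

Stage 1 — burden on applicant; standard: a substantially-more-likely showing (weight is at least 77).
    (a): 99 − 18 = 81 ≥ 77 [met]
    (b): 97 − 15 = 82 ≥ 77 [met]
    (c): 98 − 21 = 77 ≥ 77 [met]
  All elements met. The applicant retains the burden for Stage 2.
Stage 2 — burden on applicant; standard: a scintilla of evidence (weight is at least 18).
    (d): 18 ≥ 18 [met]
  Stage 2 carried; the burden shifts to the authority.
Stage 3 — burden on authority; standard: a preponderance (weight is at least 49).
    (e): 94 − 46 = 48 < 49 [not met]
    (f): 74 − 28 = 46 < 49 [not met]
  The authority does not carry Stage 3.
So the applicant prevails.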